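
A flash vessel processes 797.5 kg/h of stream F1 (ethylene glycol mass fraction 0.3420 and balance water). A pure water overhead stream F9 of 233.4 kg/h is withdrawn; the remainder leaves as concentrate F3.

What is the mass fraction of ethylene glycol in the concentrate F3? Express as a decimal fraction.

0.4835

ethylene glycol is not removed: 797.5×0.342 = 272.75 kg/h of ethylene glycol enters F3.
Concentrate = 797.5 − 233.4 = 564.1 kg/h.
Mass fraction = 272.75/564.1 = 0.4835.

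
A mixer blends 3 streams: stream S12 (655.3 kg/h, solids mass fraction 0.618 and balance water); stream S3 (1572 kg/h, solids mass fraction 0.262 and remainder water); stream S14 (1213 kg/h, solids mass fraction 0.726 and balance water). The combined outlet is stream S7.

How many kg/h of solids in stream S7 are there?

1697 kg/h

solids out = solids in = 655.3×0.618 + 1572×0.262 + 1213×0.726 = 1697.5 kg/h.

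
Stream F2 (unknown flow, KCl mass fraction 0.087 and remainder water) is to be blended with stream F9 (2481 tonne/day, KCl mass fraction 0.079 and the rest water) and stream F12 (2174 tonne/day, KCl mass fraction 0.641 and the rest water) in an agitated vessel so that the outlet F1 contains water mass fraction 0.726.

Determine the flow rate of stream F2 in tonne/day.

1679 tonne/day

Let F2 be the unknown flow. Total out = 4655 + F2.
water balance: 3065.5 + 0.913·F2 = 0.726·(4655 + F2)
(0.913 − 0.726)·F2 = 0.726×4655 − 3065.5 = 314.06
F2 = 314.06 / 0.187 = 1679.5 tonne/day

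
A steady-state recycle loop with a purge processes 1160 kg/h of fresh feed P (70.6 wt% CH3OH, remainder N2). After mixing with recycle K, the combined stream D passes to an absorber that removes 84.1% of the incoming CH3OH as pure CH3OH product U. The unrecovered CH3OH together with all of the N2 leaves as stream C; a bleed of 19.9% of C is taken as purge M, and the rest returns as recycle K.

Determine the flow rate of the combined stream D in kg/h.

2652 kg/h

N2 enters only via P and leaves only via the purge: 1160×0.294 = 0.199×(N2 in C), and the absorber passes all N2, so N2 in D = N2 in C = 1713.8 kg/h.
CH3OH in D: m_A = 1160×0.706 + (1−0.199)·(1−0.841)·m_A, so m_A = 818.96/0.8726 = 938.48 kg/h.
D = 938.48 + 1713.8 = 2652.3 kg/h.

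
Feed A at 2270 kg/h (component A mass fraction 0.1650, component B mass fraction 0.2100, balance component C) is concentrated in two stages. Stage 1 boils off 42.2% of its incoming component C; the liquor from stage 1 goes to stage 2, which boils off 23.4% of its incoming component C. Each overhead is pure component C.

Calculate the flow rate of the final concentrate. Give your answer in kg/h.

1479 kg/h

component C in feed = 2270×0.625 = 1418.8 kg/h.
After stage 1: component C left = (1−0.422)×1418.8 = 820.04; stream total = 1671.3 kg/h.
After stage 2: component C left = (1−0.234)×820.04 = 628.15; final concentrate = 1479.4 kg/h.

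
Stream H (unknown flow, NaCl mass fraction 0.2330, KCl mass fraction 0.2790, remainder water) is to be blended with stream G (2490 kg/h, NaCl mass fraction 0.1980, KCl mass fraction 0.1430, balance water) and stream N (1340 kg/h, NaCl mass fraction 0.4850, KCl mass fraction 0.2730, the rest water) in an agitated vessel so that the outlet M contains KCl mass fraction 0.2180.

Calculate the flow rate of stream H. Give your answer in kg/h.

1853 kg/h

Let H be the unknown flow. Total out = 3830 + H.
KCl balance: 721.89 + 0.279·H = 0.218·(3830 + H)
(0.279 − 0.218)·H = 0.218×3830 − 721.89 = 113.05
H = 113.05 / 0.061 = 1853.3 kg/h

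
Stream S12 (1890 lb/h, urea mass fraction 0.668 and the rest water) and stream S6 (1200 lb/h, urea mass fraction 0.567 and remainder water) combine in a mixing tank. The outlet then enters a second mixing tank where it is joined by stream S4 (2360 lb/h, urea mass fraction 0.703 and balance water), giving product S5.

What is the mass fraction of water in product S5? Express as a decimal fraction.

Overall, product flow = 5450 lb/h.
water in = 1890×0.332 + 1200×0.433 + 2360×0.297 = 1848 lb/h.
water fraction in S5 = 0.339.

0.339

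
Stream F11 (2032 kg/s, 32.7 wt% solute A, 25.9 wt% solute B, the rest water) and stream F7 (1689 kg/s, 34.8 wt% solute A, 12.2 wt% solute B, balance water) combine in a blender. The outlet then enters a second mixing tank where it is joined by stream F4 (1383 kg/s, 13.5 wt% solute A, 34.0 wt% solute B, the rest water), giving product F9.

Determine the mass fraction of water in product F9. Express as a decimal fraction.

Overall, product flow = 5104 kg/s.
water in = 2032×0.414 + 1689×0.530 + 1383×0.525 = 2462.5 kg/s.
water fraction in F9 = 0.482.

0.482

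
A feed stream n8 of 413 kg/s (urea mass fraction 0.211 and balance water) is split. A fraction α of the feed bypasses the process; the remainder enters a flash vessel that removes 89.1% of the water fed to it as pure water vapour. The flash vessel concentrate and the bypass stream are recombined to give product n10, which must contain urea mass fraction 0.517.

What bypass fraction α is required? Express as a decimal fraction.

0.158

All 413×0.211 = 87.143 kg/s of urea reaches n10, so n10 = 87.143/0.517 = 168.56 kg/s and vapour = 244.44 kg/s.
The evaporator receives (1−α)·413 of feed at 0.789 water and removes 0.891 of that water:
0.891×0.789×(1−α)×413 = 244.44
(1−α) = 244.44/290.34 = 0.8419;  α = 0.1581.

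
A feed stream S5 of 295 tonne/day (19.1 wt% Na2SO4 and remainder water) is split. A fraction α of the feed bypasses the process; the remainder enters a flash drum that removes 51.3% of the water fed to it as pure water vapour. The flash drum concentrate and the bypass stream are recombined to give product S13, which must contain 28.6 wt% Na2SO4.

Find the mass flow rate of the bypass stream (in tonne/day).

All 295×0.191 = 56.345 tonne/day of Na2SO4 reaches S13, so S13 = 56.345/0.286 = 197.01 tonne/day and vapour = 97.99 tonne/day.
The evaporator receives (1−α)·295 of feed at 0.809 water and removes 0.513 of that water:
0.513×0.809×(1−α)×295 = 97.99
(1−α) = 97.99/122.43 = 0.8004;  α = 0.1996.
Bypass flow = 0.1996×295 = 58.89 tonne/day.

58.89 tonne/day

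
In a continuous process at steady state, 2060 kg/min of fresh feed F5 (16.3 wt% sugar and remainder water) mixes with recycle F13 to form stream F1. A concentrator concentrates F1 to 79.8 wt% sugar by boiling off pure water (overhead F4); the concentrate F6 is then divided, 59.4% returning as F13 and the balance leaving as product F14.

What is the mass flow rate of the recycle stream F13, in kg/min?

Overall sugar balance (none leaves overhead): sugar in fresh feed = sugar in product, i.e. 2060×0.163 = (1−0.594)·F6·0.798.
F6 = 335.78/(0.798×0.406) = 1036.4 kg/min.
Recycle F13 = 0.594×1036.4 = 615.62 kg/min.

615.6 kg/min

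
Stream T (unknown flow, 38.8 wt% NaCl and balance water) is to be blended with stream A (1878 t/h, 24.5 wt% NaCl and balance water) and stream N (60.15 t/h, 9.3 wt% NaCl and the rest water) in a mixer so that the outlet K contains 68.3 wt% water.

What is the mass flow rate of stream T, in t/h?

2094 t/h

Let T be the unknown flow. Total out = 1938.2 + T.
water balance: 1472.4 + 0.612·T = 0.683·(1938.2 + T)
(0.612 − 0.683)·T = 0.683×1938.2 − 1472.4 = -148.69
T = -148.69 / -0.071 = 2094.2 t/h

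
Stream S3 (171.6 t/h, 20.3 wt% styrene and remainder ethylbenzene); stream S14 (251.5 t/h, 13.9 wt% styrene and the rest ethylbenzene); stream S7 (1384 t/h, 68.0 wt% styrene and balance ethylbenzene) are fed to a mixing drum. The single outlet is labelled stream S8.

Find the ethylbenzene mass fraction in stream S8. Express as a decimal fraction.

Total flow out = 171.6 + 251.5 + 1384 = 1807.1 t/h.
ethylbenzene in = 171.6×0.797 + 251.5×0.861 + 1384×0.320 = 796.19 t/h.
ethylbenzene mass fraction in S8 = 796.19/1807.1 = 0.441.

0.441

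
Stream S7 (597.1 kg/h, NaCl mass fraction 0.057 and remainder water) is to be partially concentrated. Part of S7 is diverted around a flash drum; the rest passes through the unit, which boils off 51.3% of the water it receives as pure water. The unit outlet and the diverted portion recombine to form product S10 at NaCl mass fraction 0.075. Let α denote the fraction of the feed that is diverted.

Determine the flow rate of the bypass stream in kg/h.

All 597.1×0.057 = 34.035 kg/h of NaCl reaches S10, so S10 = 34.035/0.075 = 453.8 kg/h and vapour = 143.3 kg/h.
The evaporator receives (1−α)·597.1 of feed at 0.943 water and removes 0.513 of that water:
0.513×0.943×(1−α)×597.1 = 143.3
(1−α) = 143.3/288.85 = 0.4961;  α = 0.5039.
Bypass flow = 0.5039×597.1 = 300.87 kg/h.

300.9 kg/h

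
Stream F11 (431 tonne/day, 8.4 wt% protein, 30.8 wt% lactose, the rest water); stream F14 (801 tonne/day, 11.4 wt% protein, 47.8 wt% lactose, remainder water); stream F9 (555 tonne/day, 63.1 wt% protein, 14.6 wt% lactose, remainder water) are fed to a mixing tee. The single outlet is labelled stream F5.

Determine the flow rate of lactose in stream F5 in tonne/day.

596.7 tonne/day

lactose out = lactose in = 431×0.308 + 801×0.478 + 555×0.146 = 596.66 tonne/day.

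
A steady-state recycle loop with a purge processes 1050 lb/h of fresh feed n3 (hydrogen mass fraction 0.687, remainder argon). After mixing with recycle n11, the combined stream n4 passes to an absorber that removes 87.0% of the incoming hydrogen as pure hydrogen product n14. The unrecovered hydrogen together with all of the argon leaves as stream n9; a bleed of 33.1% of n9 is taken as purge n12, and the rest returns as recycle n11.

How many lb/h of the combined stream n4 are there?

1783 lb/h

argon enters only via n3 and leaves only via the purge: 1050×0.313 = 0.331×(argon in n9), and the absorber passes all argon, so argon in n4 = argon in n9 = 992.9 lb/h.
hydrogen in n4: m_A = 1050×0.687 + (1−0.331)·(1−0.870)·m_A, so m_A = 721.35/0.9130 = 790.06 lb/h.
n4 = 790.06 + 992.9 = 1783 lb/h.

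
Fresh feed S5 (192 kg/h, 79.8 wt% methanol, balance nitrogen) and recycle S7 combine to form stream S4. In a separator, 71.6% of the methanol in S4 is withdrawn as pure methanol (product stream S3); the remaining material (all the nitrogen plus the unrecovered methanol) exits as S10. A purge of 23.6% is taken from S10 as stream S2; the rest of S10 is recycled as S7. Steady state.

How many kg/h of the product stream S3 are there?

140.1 kg/h

methanol in S4: m_A = 192×0.798 + (1−0.236)·(1−0.716)·m_A, so m_A = 153.22/0.7830 = 195.67 kg/h.
Product S3 = 0.716×195.67 = 140.1 kg/h.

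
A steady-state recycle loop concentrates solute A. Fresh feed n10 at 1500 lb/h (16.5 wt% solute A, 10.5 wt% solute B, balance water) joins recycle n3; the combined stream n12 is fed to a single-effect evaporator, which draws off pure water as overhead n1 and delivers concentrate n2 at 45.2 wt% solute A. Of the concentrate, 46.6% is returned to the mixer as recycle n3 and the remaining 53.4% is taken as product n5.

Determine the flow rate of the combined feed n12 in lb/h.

1978 lb/h

Overall solute A balance (none leaves overhead): solute A in fresh feed = solute A in product, i.e. 1500×0.165 = (1−0.466)·n2·0.452.
n2 = 247.5/(0.452×0.534) = 1025.4 lb/h.
Recycle n3 = 0.466×1025.4 = 477.84 lb/h.
Combined feed n12 = 1500 + 477.84 = 1977.8 lb/h.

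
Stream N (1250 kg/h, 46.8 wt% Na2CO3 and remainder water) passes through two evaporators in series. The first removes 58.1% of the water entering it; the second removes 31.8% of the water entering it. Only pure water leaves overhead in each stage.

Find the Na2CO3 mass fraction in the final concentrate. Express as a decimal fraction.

0.755

water in feed = 1250×0.532 = 665 kg/h.
After stage 1: water left = (1−0.581)×665 = 278.64; stream total = 863.63 kg/h.
After stage 2: water left = (1−0.318)×278.64 = 190.03; final concentrate = 775.03 kg/h.
Na2CO3 fraction = 585/775.03 = 0.755.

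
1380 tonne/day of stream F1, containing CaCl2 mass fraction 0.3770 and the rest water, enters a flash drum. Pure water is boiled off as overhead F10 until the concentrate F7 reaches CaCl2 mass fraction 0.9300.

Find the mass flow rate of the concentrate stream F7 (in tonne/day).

CaCl2 is conserved: 1380×0.377 = 520.26 tonne/day all reports to the concentrate.
Concentrate = 520.26/(target fraction) = 559.42 tonne/day.

559.4 tonne/day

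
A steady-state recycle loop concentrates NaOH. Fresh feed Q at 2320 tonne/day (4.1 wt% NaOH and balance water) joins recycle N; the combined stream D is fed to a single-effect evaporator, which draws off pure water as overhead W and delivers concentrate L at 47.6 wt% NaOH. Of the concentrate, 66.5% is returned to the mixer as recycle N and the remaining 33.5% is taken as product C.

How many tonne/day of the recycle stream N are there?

Overall NaOH balance (none leaves overhead): NaOH in fresh feed = NaOH in product, i.e. 2320×0.041 = (1−0.665)·L·0.476.
L = 95.12/(0.476×0.335) = 596.51 tonne/day.
Recycle N = 0.665×596.51 = 396.68 tonne/day.

396.7 tonne/day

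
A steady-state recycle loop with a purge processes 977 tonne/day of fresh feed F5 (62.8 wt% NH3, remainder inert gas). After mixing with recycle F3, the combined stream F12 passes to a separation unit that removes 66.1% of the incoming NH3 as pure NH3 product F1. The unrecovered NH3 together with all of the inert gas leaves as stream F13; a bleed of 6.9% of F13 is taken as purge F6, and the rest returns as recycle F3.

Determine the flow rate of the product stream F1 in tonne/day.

592.6 tonne/day

NH3 in F12: m_A = 977×0.628 + (1−0.069)·(1−0.661)·m_A, so m_A = 613.56/0.6844 = 896.5 tonne/day.
Product F1 = 0.661×896.5 = 592.59 tonne/day.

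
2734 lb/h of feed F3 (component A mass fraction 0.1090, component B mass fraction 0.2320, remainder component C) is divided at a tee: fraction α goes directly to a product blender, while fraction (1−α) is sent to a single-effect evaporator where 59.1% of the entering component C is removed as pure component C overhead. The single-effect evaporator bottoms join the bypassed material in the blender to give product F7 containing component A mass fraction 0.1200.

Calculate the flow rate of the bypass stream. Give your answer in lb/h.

All 2734×0.109 = 298.01 lb/h of component A reaches F7, so F7 = 298.01/0.120 = 2483.4 lb/h and vapour = 250.62 lb/h.
The evaporator receives (1−α)·2734 of feed at 0.659 component C and removes 0.591 of that component C:
0.591×0.659×(1−α)×2734 = 250.62
(1−α) = 250.62/1064.8 = 0.2354;  α = 0.7646.
Bypass flow = 0.7646×2734 = 2090.5 lb/h.

2091 lb/h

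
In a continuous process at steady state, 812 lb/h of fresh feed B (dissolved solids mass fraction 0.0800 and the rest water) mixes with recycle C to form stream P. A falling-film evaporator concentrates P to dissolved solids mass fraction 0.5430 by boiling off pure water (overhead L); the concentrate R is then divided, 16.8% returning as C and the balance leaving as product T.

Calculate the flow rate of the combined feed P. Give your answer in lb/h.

836.2 lb/h

Overall dissolved solids balance (none leaves overhead): dissolved solids in fresh feed = dissolved solids in product, i.e. 812×0.080 = (1−0.168)·R·0.543.
R = 64.96/(0.543×0.832) = 143.79 lb/h.
Recycle C = 0.168×143.79 = 24.156 lb/h.
Combined feed P = 812 + 24.156 = 836.16 lb/h.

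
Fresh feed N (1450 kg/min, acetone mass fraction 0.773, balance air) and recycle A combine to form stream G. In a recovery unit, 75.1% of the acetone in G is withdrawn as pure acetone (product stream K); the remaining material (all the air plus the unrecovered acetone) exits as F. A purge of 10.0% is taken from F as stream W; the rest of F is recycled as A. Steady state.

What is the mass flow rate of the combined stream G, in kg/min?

4736 kg/min

air enters only via N and leaves only via the purge: 1450×0.227 = 0.100×(air in F), and the recovery unit passes all air, so air in G = air in F = 3291.5 kg/min.
acetone in G: m_A = 1450×0.773 + (1−0.100)·(1−0.751)·m_A, so m_A = 1120.9/0.7759 = 1444.6 kg/min.
G = 1444.6 + 3291.5 = 4736.1 kg/min.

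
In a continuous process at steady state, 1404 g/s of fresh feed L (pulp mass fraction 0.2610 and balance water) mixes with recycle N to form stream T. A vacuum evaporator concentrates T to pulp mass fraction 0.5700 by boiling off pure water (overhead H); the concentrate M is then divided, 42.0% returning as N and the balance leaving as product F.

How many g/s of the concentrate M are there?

1108 g/s

Overall pulp balance (none leaves overhead): pulp in fresh feed = pulp in product, i.e. 1404×0.261 = (1−0.420)·M·0.570.
M = 366.44/(0.570×0.580) = 1108.4 g/s.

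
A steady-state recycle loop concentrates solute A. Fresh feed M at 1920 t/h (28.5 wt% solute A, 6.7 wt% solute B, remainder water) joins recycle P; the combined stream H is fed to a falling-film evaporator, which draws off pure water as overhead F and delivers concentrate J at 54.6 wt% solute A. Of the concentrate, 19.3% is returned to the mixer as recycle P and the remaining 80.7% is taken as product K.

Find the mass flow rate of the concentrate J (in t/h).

Overall solute A balance (none leaves overhead): solute A in fresh feed = solute A in product, i.e. 1920×0.285 = (1−0.193)·J·0.546.
J = 547.2/(0.546×0.807) = 1241.9 t/h.

1242 t/h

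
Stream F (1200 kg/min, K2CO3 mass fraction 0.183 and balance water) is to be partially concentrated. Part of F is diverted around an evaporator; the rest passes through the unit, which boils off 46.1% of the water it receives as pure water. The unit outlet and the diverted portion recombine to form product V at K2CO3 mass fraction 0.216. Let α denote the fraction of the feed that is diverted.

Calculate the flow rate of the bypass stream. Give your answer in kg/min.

All 1200×0.183 = 219.6 kg/min of K2CO3 reaches V, so V = 219.6/0.216 = 1016.7 kg/min and vapour = 183.33 kg/min.
The evaporator receives (1−α)·1200 of feed at 0.817 water and removes 0.461 of that water:
0.461×0.817×(1−α)×1200 = 183.33
(1−α) = 183.33/451.96 = 0.4056;  α = 0.5944.
Bypass flow = 0.5944×1200 = 713.24 kg/min.

713.2 kg/min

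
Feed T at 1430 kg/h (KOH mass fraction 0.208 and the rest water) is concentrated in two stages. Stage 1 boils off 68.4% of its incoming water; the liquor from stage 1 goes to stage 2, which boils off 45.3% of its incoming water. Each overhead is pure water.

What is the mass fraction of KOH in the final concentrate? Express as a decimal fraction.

water in feed = 1430×0.792 = 1132.6 kg/h.
After stage 1: water left = (1−0.684)×1132.6 = 357.89; stream total = 655.33 kg/h.
After stage 2: water left = (1−0.453)×357.89 = 195.77; final concentrate = 493.21 kg/h.
KOH fraction = 297.44/493.21 = 0.603.

0.603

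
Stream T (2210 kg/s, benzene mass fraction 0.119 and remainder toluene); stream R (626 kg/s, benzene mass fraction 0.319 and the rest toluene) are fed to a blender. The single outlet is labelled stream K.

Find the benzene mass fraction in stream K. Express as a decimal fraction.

0.163

Total flow out = 2210 + 626 = 2836 kg/s.
benzene in = 2210×0.119 + 626×0.319 = 462.68 kg/s.
benzene mass fraction in K = 462.68/2836 = 0.163.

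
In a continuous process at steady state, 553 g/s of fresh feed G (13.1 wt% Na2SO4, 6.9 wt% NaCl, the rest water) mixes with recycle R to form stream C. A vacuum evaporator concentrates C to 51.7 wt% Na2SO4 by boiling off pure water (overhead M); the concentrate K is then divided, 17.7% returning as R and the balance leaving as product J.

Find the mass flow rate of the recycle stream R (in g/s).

Overall Na2SO4 balance (none leaves overhead): Na2SO4 in fresh feed = Na2SO4 in product, i.e. 553×0.131 = (1−0.177)·K·0.517.
K = 72.443/(0.517×0.823) = 170.26 g/s.
Recycle R = 0.177×170.26 = 30.136 g/s.

30.14 g/s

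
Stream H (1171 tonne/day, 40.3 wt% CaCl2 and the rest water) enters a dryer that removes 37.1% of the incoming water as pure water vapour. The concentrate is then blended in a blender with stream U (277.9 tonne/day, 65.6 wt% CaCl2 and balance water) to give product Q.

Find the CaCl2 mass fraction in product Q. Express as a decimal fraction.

0.550

Vapour removed = 0.371×0.597×1171 = 259.36 tonne/day; concentrate = 911.64 tonne/day.
CaCl2 reaching the mixer = 471.91 (from concentrate) + 277.9×0.656 = 654.22 tonne/day.
Product flow = 911.64 + 277.9 = 1189.5 tonne/day; CaCl2 fraction = 0.550.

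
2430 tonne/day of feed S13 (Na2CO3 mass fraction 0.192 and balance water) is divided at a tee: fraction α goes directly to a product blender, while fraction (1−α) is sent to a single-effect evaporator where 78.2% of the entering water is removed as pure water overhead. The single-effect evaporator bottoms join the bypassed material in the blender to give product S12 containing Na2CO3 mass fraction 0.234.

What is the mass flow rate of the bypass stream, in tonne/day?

1740 tonne/day

All 2430×0.192 = 466.56 tonne/day of Na2CO3 reaches S12, so S12 = 466.56/0.234 = 1993.8 tonne/day and vapour = 436.15 tonne/day.
The evaporator receives (1−α)·2430 of feed at 0.808 water and removes 0.782 of that water:
0.782×0.808×(1−α)×2430 = 436.15
(1−α) = 436.15/1535.4 = 0.2841;  α = 0.7159.
Bypass flow = 0.7159×2430 = 1739.7 tonne/day.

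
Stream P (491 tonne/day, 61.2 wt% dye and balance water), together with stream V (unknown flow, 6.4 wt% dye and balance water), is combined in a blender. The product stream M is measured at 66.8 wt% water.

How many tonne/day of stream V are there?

513 tonne/day

Let V be the unknown flow. Total out = 491 + V.
water balance: 190.51 + 0.936·V = 0.668·(491 + V)
(0.936 − 0.668)·V = 0.668×491 − 190.51 = 137.48
V = 137.48 / 0.268 = 512.99 tonne/day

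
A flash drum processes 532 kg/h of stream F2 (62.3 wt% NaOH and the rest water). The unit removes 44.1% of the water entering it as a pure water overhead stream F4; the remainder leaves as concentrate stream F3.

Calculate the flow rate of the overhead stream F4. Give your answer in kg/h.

water entering = 532×0.377 = 200.56 kg/h; overhead removed = 0.441×200.56 = 88.449 kg/h.

88.45 kg/h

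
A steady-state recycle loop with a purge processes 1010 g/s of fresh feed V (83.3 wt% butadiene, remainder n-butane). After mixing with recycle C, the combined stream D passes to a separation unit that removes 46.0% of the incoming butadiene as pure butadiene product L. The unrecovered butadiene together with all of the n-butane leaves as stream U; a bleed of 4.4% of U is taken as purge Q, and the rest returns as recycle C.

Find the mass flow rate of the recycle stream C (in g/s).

n-butane enters only via V and leaves only via the purge: 1010×0.167 = 0.044×(n-butane in U), and the separation unit passes all n-butane, so n-butane in D = n-butane in U = 3833.4 g/s.
butadiene in D: m_A = 1010×0.833 + (1−0.044)·(1−0.460)·m_A, so m_A = 841.33/0.4838 = 1739.1 g/s.
U = (1−0.460)×1739.1 + 3833.4 = 4772.5 g/s.
Recycle C = (1−0.044)×4772.5 = 4562.6 g/s.

4563 g/s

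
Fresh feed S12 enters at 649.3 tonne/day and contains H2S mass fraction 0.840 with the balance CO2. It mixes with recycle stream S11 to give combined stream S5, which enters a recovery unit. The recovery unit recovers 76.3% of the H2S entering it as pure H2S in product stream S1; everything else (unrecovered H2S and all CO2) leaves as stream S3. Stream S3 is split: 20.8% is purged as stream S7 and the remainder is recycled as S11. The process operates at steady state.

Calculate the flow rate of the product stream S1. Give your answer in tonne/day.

H2S in S5: m_A = 649.3×0.840 + (1−0.208)·(1−0.763)·m_A, so m_A = 545.41/0.8123 = 671.44 tonne/day.
Product S1 = 0.763×671.44 = 512.31 tonne/day.

512.3 tonne/day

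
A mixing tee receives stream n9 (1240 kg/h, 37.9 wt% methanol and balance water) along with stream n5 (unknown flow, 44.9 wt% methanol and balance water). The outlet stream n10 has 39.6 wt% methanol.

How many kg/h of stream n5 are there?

397.7 kg/h

Let n5 be the unknown flow. Total out = 1240 + n5.
methanol balance: 469.96 + 0.449·n5 = 0.396·(1240 + n5)
(0.449 − 0.396)·n5 = 0.396×1240 − 469.96 = 21.08
n5 = 21.08 / 0.053 = 397.74 kg/h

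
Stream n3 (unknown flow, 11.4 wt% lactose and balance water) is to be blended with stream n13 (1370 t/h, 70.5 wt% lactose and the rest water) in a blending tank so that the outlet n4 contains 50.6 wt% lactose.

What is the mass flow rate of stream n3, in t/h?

Let n3 be the unknown flow. Total out = 1370 + n3.
lactose balance: 965.85 + 0.114·n3 = 0.506·(1370 + n3)
(0.114 − 0.506)·n3 = 0.506×1370 − 965.85 = -272.63
n3 = -272.63 / -0.392 = 695.48 t/h

695.5 t/h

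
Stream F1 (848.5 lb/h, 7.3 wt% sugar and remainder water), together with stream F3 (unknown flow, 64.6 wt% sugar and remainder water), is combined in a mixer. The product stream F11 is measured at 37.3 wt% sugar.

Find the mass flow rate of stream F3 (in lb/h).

932.4 lb/h

Let F3 be the unknown flow. Total out = 848.5 + F3.
sugar balance: 61.94 + 0.646·F3 = 0.373·(848.5 + F3)
(0.646 − 0.373)·F3 = 0.373×848.5 − 61.94 = 254.55
F3 = 254.55 / 0.273 = 932.42 lb/h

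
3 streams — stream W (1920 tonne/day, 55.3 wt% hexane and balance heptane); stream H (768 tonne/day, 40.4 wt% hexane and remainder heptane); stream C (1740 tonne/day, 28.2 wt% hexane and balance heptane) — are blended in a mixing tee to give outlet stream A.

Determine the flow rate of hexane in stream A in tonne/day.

1863 tonne/day

hexane out = hexane in = 1920×0.553 + 768×0.404 + 1740×0.282 = 1862.7 tonne/day.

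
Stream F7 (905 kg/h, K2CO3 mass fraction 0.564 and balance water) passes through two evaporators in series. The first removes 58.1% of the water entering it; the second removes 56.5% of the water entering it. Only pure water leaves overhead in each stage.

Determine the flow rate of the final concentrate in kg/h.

water in feed = 905×0.436 = 394.58 kg/h.
After stage 1: water left = (1−0.581)×394.58 = 165.33; stream total = 675.75 kg/h.
After stage 2: water left = (1−0.565)×165.33 = 71.918; final concentrate = 582.34 kg/h.

582.3 kg/h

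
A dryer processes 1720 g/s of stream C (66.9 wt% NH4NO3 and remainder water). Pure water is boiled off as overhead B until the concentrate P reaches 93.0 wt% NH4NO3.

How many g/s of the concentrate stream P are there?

NH4NO3 is conserved: 1720×0.669 = 1150.7 g/s all reports to the concentrate.
Concentrate = 1150.7/(target fraction) = 1237.3 g/s.

1237 g/s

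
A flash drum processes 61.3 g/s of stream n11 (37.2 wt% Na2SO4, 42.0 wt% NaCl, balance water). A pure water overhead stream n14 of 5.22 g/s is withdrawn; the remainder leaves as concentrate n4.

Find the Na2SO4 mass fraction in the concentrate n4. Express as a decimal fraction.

Na2SO4 is not removed: 61.3×0.372 = 22.804 g/s of Na2SO4 enters n4.
Concentrate = 61.3 − 5.22 = 56.08 g/s.
Mass fraction = 22.804/56.08 = 0.4066.

0.4066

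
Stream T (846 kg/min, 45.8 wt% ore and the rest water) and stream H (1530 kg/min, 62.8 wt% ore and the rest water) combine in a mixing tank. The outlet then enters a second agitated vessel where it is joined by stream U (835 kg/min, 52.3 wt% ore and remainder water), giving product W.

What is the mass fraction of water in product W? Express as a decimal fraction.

0.444

Overall, product flow = 3211 kg/min.
water in = 846×0.542 + 1530×0.372 + 835×0.477 = 1426 kg/min.
water fraction in W = 0.444.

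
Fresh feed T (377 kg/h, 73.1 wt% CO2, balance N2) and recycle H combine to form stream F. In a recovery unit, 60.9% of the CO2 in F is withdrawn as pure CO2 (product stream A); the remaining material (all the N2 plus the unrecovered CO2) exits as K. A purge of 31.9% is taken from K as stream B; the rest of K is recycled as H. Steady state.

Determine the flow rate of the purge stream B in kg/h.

N2 enters only via T and leaves only via the purge: 377×0.269 = 0.319×(N2 in K), and the recovery unit passes all N2, so N2 in F = N2 in K = 317.91 kg/h.
CO2 in F: m_A = 377×0.731 + (1−0.319)·(1−0.609)·m_A, so m_A = 275.59/0.7337 = 375.6 kg/h.
K = (1−0.609)×375.6 + 317.91 = 464.77 kg/h.
Purge B = 0.319×464.77 = 148.26 kg/h.

148.3 kg/h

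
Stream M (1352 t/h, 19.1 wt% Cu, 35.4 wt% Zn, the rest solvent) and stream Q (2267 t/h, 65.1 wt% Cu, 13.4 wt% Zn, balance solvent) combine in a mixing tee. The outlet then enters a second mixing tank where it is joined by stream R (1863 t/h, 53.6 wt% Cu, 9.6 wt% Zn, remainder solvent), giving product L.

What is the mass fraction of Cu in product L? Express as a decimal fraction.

0.498

Overall, product flow = 5482 t/h.
Cu in = 1352×0.191 + 2267×0.651 + 1863×0.536 = 2732.6 t/h.
Cu fraction in L = 0.498.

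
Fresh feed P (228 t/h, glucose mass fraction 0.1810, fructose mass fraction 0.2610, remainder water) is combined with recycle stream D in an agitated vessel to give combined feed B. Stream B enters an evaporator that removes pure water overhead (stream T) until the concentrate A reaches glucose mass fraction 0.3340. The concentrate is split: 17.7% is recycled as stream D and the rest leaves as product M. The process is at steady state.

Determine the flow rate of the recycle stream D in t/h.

Overall glucose balance (none leaves overhead): glucose in fresh feed = glucose in product, i.e. 228×0.181 = (1−0.177)·A·0.334.
A = 41.268/(0.334×0.823) = 150.13 t/h.
Recycle D = 0.177×150.13 = 26.573 t/h.

26.57 t/h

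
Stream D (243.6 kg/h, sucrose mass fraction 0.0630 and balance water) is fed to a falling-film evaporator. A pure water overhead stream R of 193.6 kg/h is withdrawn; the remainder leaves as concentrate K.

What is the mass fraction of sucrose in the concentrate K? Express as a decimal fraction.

0.3069

sucrose is not removed: 243.6×0.063 = 15.347 kg/h of sucrose enters K.
Concentrate = 243.6 − 193.6 = 50 kg/h.
Mass fraction = 15.347/50 = 0.3069.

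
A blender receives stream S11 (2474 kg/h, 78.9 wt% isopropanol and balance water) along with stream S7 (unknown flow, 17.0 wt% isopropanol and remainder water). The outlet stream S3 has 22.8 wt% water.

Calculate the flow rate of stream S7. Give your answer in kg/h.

Let S7 be the unknown flow. Total out = 2474 + S7.
water balance: 522.01 + 0.830·S7 = 0.228·(2474 + S7)
(0.830 − 0.228)·S7 = 0.228×2474 − 522.01 = 42.058
S7 = 42.058 / 0.602 = 69.864 kg/h

69.86 kg/h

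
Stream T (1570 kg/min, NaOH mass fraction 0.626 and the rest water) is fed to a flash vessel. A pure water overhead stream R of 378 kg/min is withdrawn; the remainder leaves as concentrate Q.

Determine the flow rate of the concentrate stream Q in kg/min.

Concentrate = 1570 − 378 = 1192 kg/min.

1192 kg/min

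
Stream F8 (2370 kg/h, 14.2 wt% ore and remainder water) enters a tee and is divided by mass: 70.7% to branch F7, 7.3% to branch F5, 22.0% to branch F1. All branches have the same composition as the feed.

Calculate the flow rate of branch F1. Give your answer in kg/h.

Branch F1 flow = 0.220×2370 = 521.4 kg/h.

521.4 kg/h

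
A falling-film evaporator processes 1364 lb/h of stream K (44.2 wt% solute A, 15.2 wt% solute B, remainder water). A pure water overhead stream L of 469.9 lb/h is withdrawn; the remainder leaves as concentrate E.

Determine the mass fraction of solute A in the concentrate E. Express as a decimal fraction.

solute A is not removed: 1364×0.442 = 602.89 lb/h of solute A enters E.
Concentrate = 1364 − 469.9 = 894.1 lb/h.
Mass fraction = 602.89/894.1 = 0.6743.

0.6743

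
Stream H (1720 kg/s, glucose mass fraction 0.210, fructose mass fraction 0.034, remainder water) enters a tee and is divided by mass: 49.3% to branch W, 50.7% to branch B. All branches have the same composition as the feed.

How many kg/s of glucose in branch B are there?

Branch B total = 0.507×1720 = 872.04 kg/s.
glucose in B = 0.210×872.04 = 183.13 kg/s.

183.1 kg/s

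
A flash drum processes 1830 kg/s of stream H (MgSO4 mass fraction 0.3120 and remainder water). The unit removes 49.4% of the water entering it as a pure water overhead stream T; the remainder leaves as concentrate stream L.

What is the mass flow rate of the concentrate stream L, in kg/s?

water entering = 1830×0.688 = 1259 kg/s; overhead removed = 0.494×1259 = 621.97 kg/s.
Concentrate = 1830 − 621.97 = 1208 kg/s.

1208 kg/s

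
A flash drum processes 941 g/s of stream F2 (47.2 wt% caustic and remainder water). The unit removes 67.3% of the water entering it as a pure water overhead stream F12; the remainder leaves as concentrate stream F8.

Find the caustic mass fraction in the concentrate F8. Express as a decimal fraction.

caustic is not removed: 941×0.472 = 444.15 g/s of caustic enters F8.
water entering = 941×0.528 = 496.85 g/s; overhead removed = 0.673×496.85 = 334.38 g/s.
Concentrate = 941 − 334.38 = 606.62 g/s.
Mass fraction = 444.15/606.62 = 0.7322.

0.7322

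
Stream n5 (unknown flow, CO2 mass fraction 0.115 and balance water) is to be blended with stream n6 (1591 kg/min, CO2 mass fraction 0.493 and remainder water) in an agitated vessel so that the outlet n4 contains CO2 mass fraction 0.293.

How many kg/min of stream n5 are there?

1788 kg/min

Let n5 be the unknown flow. Total out = 1591 + n5.
CO2 balance: 784.36 + 0.115·n5 = 0.293·(1591 + n5)
(0.115 − 0.293)·n5 = 0.293×1591 − 784.36 = -318.2
n5 = -318.2 / -0.178 = 1787.6 kg/min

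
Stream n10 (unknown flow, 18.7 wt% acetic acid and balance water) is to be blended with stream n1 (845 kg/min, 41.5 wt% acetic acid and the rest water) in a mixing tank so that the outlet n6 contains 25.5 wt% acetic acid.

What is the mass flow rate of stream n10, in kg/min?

Let n10 be the unknown flow. Total out = 845 + n10.
acetic acid balance: 350.68 + 0.187·n10 = 0.255·(845 + n10)
(0.187 − 0.255)·n10 = 0.255×845 − 350.68 = -135.2
n10 = -135.2 / -0.068 = 1988.2 kg/min

1988 kg/min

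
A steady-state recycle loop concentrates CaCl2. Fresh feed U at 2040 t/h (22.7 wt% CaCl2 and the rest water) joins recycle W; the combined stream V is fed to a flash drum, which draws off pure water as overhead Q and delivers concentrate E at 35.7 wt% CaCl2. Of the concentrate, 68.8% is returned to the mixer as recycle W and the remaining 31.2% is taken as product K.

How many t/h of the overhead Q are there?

742.9 t/h

Overall CaCl2 balance (none leaves overhead): CaCl2 in fresh feed = CaCl2 in product, i.e. 2040×0.227 = (1−0.688)·E·0.357.
E = 463.08/(0.357×0.312) = 4157.5 t/h.
Recycle W = 0.688×4157.5 = 2860.4 t/h.
Combined feed V = 2040 + 2860.4 = 4900.4 t/h.
Overhead Q = V − E = 4900.4 − 4157.5 = 742.86 t/h.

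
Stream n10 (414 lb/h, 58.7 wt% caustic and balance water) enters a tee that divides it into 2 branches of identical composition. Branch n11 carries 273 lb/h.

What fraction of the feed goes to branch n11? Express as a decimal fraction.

Fraction to n11 = 273/414 = 0.6594.

0.659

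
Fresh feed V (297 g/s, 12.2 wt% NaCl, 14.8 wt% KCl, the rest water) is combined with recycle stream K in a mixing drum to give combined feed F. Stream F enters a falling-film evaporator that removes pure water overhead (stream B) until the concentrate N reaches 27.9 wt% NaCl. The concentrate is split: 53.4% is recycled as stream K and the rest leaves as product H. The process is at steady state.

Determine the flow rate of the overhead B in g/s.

Overall NaCl balance (none leaves overhead): NaCl in fresh feed = NaCl in product, i.e. 297×0.122 = (1−0.534)·N·0.279.
N = 36.234/(0.279×0.466) = 278.69 g/s.
Recycle K = 0.534×278.69 = 148.82 g/s.
Combined feed F = 297 + 148.82 = 445.82 g/s.
Overhead B = F − N = 445.82 − 278.69 = 167.13 g/s.

167.1 g/s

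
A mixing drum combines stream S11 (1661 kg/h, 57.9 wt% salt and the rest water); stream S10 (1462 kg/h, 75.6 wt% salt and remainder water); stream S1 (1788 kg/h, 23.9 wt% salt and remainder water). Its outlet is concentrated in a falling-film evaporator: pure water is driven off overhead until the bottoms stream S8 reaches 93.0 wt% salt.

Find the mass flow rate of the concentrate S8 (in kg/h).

2682 kg/h

salt entering = 1661×0.579 + 1462×0.756 + 1788×0.239 = 2494.3 kg/h.
All salt reports to S8, so S8 = 2494.3/0.930 = 2682.1 kg/h.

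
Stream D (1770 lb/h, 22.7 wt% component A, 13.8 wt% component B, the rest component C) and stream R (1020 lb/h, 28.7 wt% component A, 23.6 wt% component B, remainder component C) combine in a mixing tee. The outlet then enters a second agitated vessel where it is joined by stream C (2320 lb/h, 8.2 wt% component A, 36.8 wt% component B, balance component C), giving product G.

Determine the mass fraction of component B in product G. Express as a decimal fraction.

0.262

Overall, product flow = 5110 lb/h.
component B in = 1770×0.138 + 1020×0.236 + 2320×0.368 = 1338.7 lb/h.
component B fraction in G = 0.262.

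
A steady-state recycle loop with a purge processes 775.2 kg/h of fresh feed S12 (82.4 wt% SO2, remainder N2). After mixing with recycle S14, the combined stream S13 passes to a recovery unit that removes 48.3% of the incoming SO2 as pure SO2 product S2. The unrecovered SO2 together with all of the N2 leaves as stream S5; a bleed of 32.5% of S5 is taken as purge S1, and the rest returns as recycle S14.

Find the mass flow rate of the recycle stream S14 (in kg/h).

N2 enters only via S12 and leaves only via the purge: 775.2×0.176 = 0.325×(N2 in S5), and the recovery unit passes all N2, so N2 in S13 = N2 in S5 = 419.8 kg/h.
SO2 in S13: m_A = 775.2×0.824 + (1−0.325)·(1−0.483)·m_A, so m_A = 638.76/0.6510 = 981.17 kg/h.
S5 = (1−0.483)×981.17 + 419.8 = 927.06 kg/h.
Recycle S14 = (1−0.325)×927.06 = 625.77 kg/h.

625.8 kg/h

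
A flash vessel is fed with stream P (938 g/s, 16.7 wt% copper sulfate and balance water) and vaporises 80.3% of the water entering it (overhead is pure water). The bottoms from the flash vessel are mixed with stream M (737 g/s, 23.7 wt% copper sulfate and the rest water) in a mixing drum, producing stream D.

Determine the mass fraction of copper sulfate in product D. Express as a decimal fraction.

Vapour removed = 0.803×0.833×938 = 627.43 g/s; concentrate = 310.57 g/s.
copper sulfate reaching the mixer = 156.65 (from concentrate) + 737×0.237 = 331.31 g/s.
Product flow = 310.57 + 737 = 1047.6 g/s; copper sulfate fraction = 0.3163.

0.3163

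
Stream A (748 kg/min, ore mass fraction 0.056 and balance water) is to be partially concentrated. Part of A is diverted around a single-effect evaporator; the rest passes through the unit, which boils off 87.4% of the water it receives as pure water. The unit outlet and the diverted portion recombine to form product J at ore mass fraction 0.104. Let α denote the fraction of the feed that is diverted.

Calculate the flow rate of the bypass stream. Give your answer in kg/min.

329.6 kg/min

All 748×0.056 = 41.888 kg/min of ore reaches J, so J = 41.888/0.104 = 402.77 kg/min and vapour = 345.23 kg/min.
The evaporator receives (1−α)·748 of feed at 0.944 water and removes 0.874 of that water:
0.874×0.944×(1−α)×748 = 345.23
(1−α) = 345.23/617.14 = 0.5594;  α = 0.4406.
Bypass flow = 0.4406×748 = 329.57 kg/min.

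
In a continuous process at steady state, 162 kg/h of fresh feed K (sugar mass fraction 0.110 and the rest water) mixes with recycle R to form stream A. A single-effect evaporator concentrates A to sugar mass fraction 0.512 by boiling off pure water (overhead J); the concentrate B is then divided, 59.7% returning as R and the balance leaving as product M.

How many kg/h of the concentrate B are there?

86.36 kg/h

Overall sugar balance (none leaves overhead): sugar in fresh feed = sugar in product, i.e. 162×0.110 = (1−0.597)·B·0.512.
B = 17.82/(0.512×0.403) = 86.364 kg/h.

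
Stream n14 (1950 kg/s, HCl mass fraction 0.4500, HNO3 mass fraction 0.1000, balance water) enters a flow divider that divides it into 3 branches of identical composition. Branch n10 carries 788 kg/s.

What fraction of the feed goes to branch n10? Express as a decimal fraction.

Fraction to n10 = 788/1950 = 0.4041.

0.404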